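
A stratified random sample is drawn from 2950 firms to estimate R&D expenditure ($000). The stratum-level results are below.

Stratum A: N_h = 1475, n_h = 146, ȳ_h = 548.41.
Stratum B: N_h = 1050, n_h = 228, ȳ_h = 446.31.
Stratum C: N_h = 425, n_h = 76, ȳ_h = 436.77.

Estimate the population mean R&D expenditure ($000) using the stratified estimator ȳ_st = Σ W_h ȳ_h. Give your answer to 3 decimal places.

N = Σ N_h = 2950. Stratum weights W_h = N_h/N.
ȳ_st = (1475·548.41 + 1050·446.31 + 425·436.77) / 2950 = 495.98559

ȳ_st ≈ 495.986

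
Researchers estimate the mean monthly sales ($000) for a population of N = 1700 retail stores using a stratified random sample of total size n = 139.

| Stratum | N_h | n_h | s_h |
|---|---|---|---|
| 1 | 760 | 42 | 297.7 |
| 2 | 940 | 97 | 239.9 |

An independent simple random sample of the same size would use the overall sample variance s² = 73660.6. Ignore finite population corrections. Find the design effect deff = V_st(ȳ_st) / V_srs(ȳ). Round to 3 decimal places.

V̂(ȳ_st) = Σ W_h² s_h²/n_h, with W_h = N_h/N and N = 1700:
  stratum 1: (760/1700)²·297.7²/42 = 421.733
  stratum 2: (940/1700)²·239.9²/97 = 181.404
V_st = 603.137
V_srs = s²/n = 73660.6/139 = 529.932
deff = V_st / V_srs = 603.137/529.932 = 1.1381

deff ≈ 1.138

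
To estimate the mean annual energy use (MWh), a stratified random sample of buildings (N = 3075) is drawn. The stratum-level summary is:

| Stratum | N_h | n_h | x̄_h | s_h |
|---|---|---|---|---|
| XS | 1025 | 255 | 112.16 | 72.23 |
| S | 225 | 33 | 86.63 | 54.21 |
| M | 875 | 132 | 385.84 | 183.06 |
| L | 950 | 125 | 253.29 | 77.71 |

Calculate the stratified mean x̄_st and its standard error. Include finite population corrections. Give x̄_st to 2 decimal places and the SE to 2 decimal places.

x̄_st = Σ W_h x̄_h = (1025·112.16 + 225·86.63 + 875·385.84 + 950·253.29)/3075 = 231.76951
V̂(x̄_st) = Σ W_h² (1 − n_h/N_h) s_h²/n_h, with W_h = N_h/N and N = 3075:
  stratum XS: (1025/3075)²·(1 − 255/1025)·72.23²/255 = 1.70773
  stratum S: (225/3075)²·(1 − 33/225)·54.21²/33 = 0.406854
  stratum M: (875/3075)²·(1 − 132/875)·183.06²/132 = 17.455
  stratum L: (950/3075)²·(1 − 125/950)·77.71²/125 = 4.00434
V̂(x̄_st) = 23.5739
SE(x̄_st) = √23.5739 = 4.8553

x̄_st ≈ 231.77, SE ≈ 4.86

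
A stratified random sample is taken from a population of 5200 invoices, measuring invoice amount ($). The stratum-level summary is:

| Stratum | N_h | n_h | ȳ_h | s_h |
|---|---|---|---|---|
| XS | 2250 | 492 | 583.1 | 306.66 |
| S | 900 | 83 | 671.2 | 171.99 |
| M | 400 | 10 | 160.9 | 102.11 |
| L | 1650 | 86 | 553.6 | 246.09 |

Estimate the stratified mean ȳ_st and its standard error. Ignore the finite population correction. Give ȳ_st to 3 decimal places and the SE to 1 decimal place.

ȳ_st ≈ 556.511, SE ≈ 11.1

ȳ_st = Σ W_h ȳ_h = (2250·583.1 + 900·671.2 + 400·160.9 + 1650·553.6)/5200 = 556.51058
V̂(ȳ_st) = Σ W_h² s_h²/n_h, with W_h = N_h/N and N = 5200:
  stratum XS: (2250/5200)²·306.66²/492 = 35.7855
  stratum S: (900/5200)²·171.99²/83 = 10.676
  stratum M: (400/5200)²·102.11²/10 = 6.1695
  stratum L: (1650/5200)²·246.09²/86 = 70.9007
V̂(ȳ_st) = 123.532
SE(ȳ_st) = √123.532 = 11.1145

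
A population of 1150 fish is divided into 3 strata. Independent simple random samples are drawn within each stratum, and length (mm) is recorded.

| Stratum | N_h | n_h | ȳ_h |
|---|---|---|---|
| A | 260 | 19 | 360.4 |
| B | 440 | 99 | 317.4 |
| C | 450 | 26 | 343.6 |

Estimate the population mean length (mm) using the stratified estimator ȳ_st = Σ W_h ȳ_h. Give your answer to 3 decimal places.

N = Σ N_h = 1150. Stratum weights W_h = N_h/N.
ȳ_st = (260·360.4 + 440·317.4 + 450·343.6) / 1150 = 337.37391

ȳ_st ≈ 337.374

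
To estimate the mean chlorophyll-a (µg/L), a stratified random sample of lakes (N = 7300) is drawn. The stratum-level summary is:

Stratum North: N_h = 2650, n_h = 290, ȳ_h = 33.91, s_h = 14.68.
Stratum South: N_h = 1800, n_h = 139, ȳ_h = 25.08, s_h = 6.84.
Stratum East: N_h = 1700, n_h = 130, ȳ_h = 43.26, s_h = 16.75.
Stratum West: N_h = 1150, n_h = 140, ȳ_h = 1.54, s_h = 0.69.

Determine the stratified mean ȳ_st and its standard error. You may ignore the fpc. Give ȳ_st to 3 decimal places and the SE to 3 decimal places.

ȳ_st = Σ W_h ȳ_h = (2650·33.91 + 1800·25.08 + 1700·43.26 + 1150·1.54)/7300 = 28.81075
V̂(ȳ_st) = Σ W_h² s_h²/n_h, with W_h = N_h/N and N = 7300:
  stratum North: (2650/7300)²·14.68²/290 = 0.0979265
  stratum South: (1800/7300)²·6.84²/139 = 0.0204643
  stratum East: (1700/7300)²·16.75²/130 = 0.117041
  stratum West: (1150/7300)²·0.69²/140 = 8.43957e-05
V̂(ȳ_st) = 0.235516
SE(ȳ_st) = √0.235516 = 0.4853

ȳ_st ≈ 28.811, SE ≈ 0.485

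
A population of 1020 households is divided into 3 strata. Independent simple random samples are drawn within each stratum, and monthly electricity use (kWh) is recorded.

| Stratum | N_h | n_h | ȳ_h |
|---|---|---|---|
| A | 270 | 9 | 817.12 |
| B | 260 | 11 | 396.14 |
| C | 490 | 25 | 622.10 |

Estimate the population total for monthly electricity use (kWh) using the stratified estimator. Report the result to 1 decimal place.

τ̂_st ≈ 628447.8

τ̂_st = Σ N_h ȳ_h = 270·817.12 + 260·396.14 + 490·622.10 = 628447.8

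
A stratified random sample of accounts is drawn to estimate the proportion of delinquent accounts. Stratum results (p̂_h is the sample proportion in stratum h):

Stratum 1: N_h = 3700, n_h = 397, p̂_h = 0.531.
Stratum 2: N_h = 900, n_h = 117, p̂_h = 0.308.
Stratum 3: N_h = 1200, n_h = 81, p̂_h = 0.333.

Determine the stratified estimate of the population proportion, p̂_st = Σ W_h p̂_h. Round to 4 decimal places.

p̂_st ≈ 0.4554

N = 5800; stratum weights W_h = N_h/N.
p̂_st = Σ W_h p̂_h = (3700·0.531 + 900·0.308 + 1200·0.333)/5800 = 0.45543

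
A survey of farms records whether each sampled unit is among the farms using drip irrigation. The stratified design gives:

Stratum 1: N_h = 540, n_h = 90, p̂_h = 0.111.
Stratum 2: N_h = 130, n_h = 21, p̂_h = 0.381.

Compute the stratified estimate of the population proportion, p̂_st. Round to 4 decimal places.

N = 670; stratum weights W_h = N_h/N.
p̂_st = Σ W_h p̂_h = (540·0.111 + 130·0.381)/670 = 0.16339

p̂_st ≈ 0.1634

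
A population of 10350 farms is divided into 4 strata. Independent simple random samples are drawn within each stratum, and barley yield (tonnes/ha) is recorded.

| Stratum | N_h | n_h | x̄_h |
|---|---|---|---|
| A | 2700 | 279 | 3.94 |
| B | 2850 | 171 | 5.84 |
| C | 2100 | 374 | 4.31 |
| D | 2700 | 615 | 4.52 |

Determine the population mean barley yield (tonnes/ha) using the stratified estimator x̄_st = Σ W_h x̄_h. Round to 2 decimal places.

x̄_st ≈ 4.69

N = Σ N_h = 10350. Stratum weights W_h = N_h/N.
x̄_st = (2700·3.94 + 2850·5.84 + 2100·4.31 + 2700·4.52) / 10350 = 4.6896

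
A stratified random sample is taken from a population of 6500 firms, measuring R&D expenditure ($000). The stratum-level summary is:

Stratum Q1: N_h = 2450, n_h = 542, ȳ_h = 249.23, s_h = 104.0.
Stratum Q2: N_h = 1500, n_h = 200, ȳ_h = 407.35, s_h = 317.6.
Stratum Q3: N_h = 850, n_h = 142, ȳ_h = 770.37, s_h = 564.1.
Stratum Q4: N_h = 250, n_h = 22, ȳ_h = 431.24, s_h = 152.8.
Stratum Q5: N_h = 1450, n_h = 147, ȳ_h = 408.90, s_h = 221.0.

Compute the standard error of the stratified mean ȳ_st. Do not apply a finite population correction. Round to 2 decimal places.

SE(ȳ_st) ≈ 9.28

V̂(ȳ_st) = Σ W_h² s_h²/n_h, with W_h = N_h/N and N = 6500:
  stratum Q1: (2450/6500)²·104.0²/542 = 2.83513
  stratum Q2: (1500/6500)²·317.6²/200 = 26.8588
  stratum Q3: (850/6500)²·564.1²/142 = 38.3208
  stratum Q4: (250/6500)²·152.8²/22 = 1.56992
  stratum Q5: (1450/6500)²·221.0²/147 = 16.5339
V̂(ȳ_st) = 86.1186
SE(ȳ_st) = √86.1186 = 9.28001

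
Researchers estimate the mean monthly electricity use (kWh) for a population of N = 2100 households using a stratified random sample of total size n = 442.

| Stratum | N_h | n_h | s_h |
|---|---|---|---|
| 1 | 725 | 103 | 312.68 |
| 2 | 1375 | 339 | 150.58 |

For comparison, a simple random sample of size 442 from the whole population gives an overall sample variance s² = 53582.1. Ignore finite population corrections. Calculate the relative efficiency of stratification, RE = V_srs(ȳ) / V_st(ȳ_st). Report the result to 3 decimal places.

RE ≈ 0.855

V̂(ȳ_st) = Σ W_h² s_h²/n_h, with W_h = N_h/N and N = 2100:
  stratum 1: (725/2100)²·312.68²/103 = 113.136
  stratum 2: (1375/2100)²·150.58²/339 = 28.6749
V_st = 141.811
V_srs = s²/n = 53582.1/442 = 121.226
Relative efficiency = V_srs / V_st = 121.226/141.811 = 0.8548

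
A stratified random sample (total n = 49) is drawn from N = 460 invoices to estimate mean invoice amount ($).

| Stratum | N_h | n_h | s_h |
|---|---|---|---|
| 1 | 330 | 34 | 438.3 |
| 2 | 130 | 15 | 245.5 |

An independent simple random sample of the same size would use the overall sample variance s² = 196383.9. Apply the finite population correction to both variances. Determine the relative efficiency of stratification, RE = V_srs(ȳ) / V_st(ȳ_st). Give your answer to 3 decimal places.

RE ≈ 1.238

V̂(ȳ_st) = Σ W_h² (1 − n_h/N_h) s_h²/n_h, with W_h = N_h/N and N = 460:
  stratum 1: (330/460)²·(1 − 34/330)·438.3²/34 = 2608.28
  stratum 2: (130/460)²·(1 − 15/130)·245.5²/15 = 283.882
V_st = 2892.16
V_srs = (1 − 49/460)·196383.9/49 = 3580.91
Relative efficiency = V_srs / V_st = 3580.91/2892.16 = 1.2381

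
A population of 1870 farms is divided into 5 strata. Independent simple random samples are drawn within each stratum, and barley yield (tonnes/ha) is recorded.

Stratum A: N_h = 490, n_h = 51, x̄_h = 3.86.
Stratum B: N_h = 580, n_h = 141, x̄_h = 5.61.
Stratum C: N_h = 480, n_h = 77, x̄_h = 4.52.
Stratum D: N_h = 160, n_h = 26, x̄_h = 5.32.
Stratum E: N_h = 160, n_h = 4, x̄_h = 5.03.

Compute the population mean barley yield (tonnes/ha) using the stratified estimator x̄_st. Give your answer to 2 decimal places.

N = Σ N_h = 1870. Stratum weights W_h = N_h/N.
x̄_st = (490·3.86 + 580·5.61 + 480·4.52 + 160·5.32 + 160·5.03) / 1870 = 4.7972

x̄_st ≈ 4.80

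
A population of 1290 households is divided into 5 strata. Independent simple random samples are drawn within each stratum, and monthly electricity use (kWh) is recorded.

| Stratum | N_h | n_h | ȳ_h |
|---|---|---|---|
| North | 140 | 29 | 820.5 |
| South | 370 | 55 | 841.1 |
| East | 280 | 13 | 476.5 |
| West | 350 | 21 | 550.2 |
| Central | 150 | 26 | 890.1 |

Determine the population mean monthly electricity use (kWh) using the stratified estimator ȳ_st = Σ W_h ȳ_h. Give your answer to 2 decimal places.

ȳ_st ≈ 686.50

N = Σ N_h = 1290. Stratum weights W_h = N_h/N.
ȳ_st = (140·820.5 + 370·841.1 + 280·476.5 + 350·550.2 + 150·890.1) / 1290 = 686.4977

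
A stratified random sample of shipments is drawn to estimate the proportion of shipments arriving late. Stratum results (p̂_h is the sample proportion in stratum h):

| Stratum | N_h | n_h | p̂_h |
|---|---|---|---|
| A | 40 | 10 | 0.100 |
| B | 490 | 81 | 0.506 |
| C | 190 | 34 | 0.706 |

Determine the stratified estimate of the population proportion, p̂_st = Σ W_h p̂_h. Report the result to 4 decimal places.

p̂_st ≈ 0.5362

N = 720; stratum weights W_h = N_h/N.
p̂_st = Σ W_h p̂_h = (40·0.100 + 490·0.506 + 190·0.706)/720 = 0.53622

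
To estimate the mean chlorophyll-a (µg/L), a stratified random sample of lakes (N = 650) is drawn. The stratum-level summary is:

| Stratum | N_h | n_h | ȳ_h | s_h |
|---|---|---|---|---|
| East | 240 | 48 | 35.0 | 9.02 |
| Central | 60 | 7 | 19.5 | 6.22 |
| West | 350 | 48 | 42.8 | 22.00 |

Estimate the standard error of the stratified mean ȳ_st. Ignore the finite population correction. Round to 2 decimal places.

SE(ȳ_st) ≈ 1.79

V̂(ȳ_st) = Σ W_h² s_h²/n_h, with W_h = N_h/N and N = 650:
  stratum East: (240/650)²·9.02²/48 = 0.231083
  stratum Central: (60/650)²·6.22²/7 = 0.0470932
  stratum West: (350/650)²·22.00²/48 = 2.92357
V̂(ȳ_st) = 3.20175
SE(ȳ_st) = √3.20175 = 1.78934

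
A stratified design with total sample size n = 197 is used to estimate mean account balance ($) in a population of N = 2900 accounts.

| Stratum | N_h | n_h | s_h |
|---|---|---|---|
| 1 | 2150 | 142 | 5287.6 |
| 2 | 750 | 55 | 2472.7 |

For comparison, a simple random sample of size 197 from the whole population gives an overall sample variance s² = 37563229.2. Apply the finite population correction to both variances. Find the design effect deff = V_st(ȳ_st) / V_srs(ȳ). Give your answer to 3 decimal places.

V̂(ȳ_st) = Σ W_h² (1 − n_h/N_h) s_h²/n_h, with W_h = N_h/N and N = 2900:
  stratum 1: (2150/2900)²·(1 − 142/2150)·5287.6²/142 = 101073
  stratum 2: (750/2900)²·(1 − 55/750)·2472.7²/55 = 6890.17
V_st = 107963
V_srs = (1 − 197/2900)·37563229.2/197 = 177723
deff = V_st / V_srs = 107963/177723 = 0.6075

deff ≈ 0.607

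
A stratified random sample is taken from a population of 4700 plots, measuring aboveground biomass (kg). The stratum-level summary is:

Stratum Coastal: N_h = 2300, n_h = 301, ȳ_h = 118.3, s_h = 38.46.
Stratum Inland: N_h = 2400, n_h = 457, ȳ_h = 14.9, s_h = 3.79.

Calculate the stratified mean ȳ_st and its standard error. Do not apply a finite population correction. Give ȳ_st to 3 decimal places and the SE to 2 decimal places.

ȳ_st ≈ 65.500, SE ≈ 1.09

ȳ_st = Σ W_h ȳ_h = (2300·118.3 + 2400·14.9)/4700 = 65.50000
V̂(ȳ_st) = Σ W_h² s_h²/n_h, with W_h = N_h/N and N = 4700:
  stratum Coastal: (2300/4700)²·38.46²/301 = 1.17683
  stratum Inland: (2400/4700)²·3.79²/457 = 0.00819576
V̂(ȳ_st) = 1.18502
SE(ȳ_st) = √1.18502 = 1.08859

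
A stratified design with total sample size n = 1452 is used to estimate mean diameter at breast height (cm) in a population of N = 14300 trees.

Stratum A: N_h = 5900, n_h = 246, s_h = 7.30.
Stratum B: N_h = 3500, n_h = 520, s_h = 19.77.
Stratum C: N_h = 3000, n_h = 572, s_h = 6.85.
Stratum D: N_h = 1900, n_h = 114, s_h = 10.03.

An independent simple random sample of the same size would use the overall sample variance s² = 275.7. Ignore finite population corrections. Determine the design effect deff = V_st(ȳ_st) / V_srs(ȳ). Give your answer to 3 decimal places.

V̂(ȳ_st) = Σ W_h² s_h²/n_h, with W_h = N_h/N and N = 14300:
  stratum A: (5900/14300)²·7.30²/246 = 0.0368759
  stratum B: (3500/14300)²·19.77²/520 = 0.0450271
  stratum C: (3000/14300)²·6.85²/572 = 0.0036104
  stratum D: (1900/14300)²·10.03²/114 = 0.0155787
V_st = 0.101092
V_srs = s²/n = 275.7/1452 = 0.189876
deff = V_st / V_srs = 0.101092/0.189876 = 0.5324

deff ≈ 0.532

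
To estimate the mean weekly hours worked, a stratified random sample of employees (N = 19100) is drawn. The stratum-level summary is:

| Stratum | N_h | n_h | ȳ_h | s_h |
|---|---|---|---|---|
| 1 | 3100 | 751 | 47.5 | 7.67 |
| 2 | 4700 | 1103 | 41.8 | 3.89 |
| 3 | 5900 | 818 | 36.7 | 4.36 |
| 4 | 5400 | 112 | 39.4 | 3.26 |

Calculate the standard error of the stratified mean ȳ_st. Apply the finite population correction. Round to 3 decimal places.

V̂(ȳ_st) = Σ W_h² (1 − n_h/N_h) s_h²/n_h, with W_h = N_h/N and N = 19100:
  stratum 1: (3100/19100)²·(1 − 751/3100)·7.67²/751 = 0.00156361
  stratum 2: (4700/19100)²·(1 − 1103/4700)·3.89²/1103 = 0.000635763
  stratum 3: (5900/19100)²·(1 − 818/5900)·4.36²/818 = 0.00191003
  stratum 4: (5400/19100)²·(1 − 112/5400)·3.26²/112 = 0.00742738
V̂(ȳ_st) = 0.0115368
SE(ȳ_st) = √0.0115368 = 0.107409

SE(ȳ_st) ≈ 0.107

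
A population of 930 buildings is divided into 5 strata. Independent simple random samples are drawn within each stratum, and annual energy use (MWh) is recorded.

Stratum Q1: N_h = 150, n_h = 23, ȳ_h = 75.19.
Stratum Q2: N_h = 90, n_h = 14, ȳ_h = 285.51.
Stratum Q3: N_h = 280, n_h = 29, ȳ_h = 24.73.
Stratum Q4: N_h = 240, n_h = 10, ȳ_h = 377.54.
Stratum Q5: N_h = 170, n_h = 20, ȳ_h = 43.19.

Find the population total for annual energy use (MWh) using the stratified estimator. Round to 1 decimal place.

τ̂_st = Σ N_h ȳ_h = 150·75.19 + 90·285.51 + 280·24.73 + 240·377.54 + 170·43.19 = 141850.7

τ̂_st ≈ 141850.7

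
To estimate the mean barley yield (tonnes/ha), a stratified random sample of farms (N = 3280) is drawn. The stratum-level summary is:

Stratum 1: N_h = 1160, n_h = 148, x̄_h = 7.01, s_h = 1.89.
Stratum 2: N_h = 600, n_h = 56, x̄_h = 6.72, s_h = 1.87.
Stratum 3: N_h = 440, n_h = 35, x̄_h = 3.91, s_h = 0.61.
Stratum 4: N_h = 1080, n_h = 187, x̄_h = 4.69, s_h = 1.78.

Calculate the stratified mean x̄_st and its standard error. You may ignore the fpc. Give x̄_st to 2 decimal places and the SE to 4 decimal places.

x̄_st = Σ W_h x̄_h = (1160·7.01 + 600·6.72 + 440·3.91 + 1080·4.69)/3280 = 5.77720
V̂(x̄_st) = Σ W_h² s_h²/n_h, with W_h = N_h/N and N = 3280:
  stratum 1: (1160/3280)²·1.89²/148 = 0.00301877
  stratum 2: (600/3280)²·1.87²/56 = 0.00208954
  stratum 3: (440/3280)²·0.61²/35 = 0.000191315
  stratum 4: (1080/3280)²·1.78²/187 = 0.00183695
V̂(x̄_st) = 0.00713658
SE(x̄_st) = √0.00713658 = 0.0844783

x̄_st ≈ 5.78, SE ≈ 0.0845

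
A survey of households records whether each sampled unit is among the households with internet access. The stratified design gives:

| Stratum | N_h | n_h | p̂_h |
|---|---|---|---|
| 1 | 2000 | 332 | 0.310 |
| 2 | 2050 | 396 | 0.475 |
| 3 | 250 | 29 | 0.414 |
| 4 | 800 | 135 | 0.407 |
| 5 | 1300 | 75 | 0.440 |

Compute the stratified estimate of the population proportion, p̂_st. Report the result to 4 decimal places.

N = 6400; stratum weights W_h = N_h/N.
p̂_st = Σ W_h p̂_h = (2000·0.310 + 2050·0.475 + 250·0.414 + 800·0.407 + 1300·0.440)/6400 = 0.40545

p̂_st ≈ 0.4054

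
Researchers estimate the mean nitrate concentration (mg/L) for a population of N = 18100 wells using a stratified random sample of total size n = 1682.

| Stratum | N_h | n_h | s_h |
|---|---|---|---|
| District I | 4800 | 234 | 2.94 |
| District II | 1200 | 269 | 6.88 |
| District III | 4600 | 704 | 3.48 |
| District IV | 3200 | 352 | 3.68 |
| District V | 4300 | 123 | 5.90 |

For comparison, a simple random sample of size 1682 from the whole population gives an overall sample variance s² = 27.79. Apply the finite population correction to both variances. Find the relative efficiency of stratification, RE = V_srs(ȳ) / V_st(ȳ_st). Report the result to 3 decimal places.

RE ≈ 0.728

V̂(ȳ_st) = Σ W_h² (1 − n_h/N_h) s_h²/n_h, with W_h = N_h/N and N = 18100:
  stratum District I: (4800/18100)²·(1 − 234/4800)·2.94²/234 = 0.00247115
  stratum District II: (1200/18100)²·(1 − 269/1200)·6.88²/269 = 0.000600065
  stratum District III: (4600/18100)²·(1 − 704/4600)·3.48²/704 = 0.000941034
  stratum District IV: (3200/18100)²·(1 − 352/3200)·3.68²/352 = 0.00107025
  stratum District V: (4300/18100)²·(1 − 123/4300)·5.90²/123 = 0.0155158
V_st = 0.0205983
V_srs = (1 − 1682/18100)·27.79/1682 = 0.0149866
Relative efficiency = V_srs / V_st = 0.0149866/0.0205983 = 0.7276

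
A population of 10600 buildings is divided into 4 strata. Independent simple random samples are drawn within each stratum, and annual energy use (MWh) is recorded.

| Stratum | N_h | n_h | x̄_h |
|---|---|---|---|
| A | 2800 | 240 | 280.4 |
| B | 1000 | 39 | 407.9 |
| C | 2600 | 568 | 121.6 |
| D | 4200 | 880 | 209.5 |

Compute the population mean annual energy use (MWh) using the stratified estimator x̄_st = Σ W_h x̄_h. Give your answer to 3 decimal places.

x̄_st ≈ 225.385

N = Σ N_h = 10600. Stratum weights W_h = N_h/N.
x̄_st = (2800·280.4 + 1000·407.9 + 2600·121.6 + 4200·209.5) / 10600 = 225.38491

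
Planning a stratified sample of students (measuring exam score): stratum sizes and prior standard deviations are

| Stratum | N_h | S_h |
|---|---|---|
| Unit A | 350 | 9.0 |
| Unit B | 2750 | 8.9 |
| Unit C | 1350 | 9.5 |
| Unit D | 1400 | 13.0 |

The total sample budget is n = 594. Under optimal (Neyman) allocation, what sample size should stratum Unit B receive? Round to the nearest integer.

248

Neyman allocation: n_h = n · N_h S_h / Σ N_i S_i, with n = 594.
  stratum Unit A: N_h·S_h = 350·9.0 = 3150.00
  stratum Unit B: N_h·S_h = 2750·8.9 = 24475.00
  stratum Unit C: N_h·S_h = 1350·9.5 = 12825.00
  stratum Unit D: N_h·S_h = 1400·13.0 = 18200.00
Σ N_h S_h = 58650.00
n for stratum Unit B = 594·24475.00/58650.00 = 247.880 → 248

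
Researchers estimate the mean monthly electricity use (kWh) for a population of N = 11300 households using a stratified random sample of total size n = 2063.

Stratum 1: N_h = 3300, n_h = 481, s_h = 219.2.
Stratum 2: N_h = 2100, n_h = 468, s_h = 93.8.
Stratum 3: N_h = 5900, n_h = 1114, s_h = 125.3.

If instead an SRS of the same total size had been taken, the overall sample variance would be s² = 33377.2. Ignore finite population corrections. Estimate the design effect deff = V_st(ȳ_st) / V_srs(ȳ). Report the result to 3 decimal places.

V̂(ȳ_st) = Σ W_h² s_h²/n_h, with W_h = N_h/N and N = 11300:
  stratum 1: (3300/11300)²·219.2²/481 = 8.51936
  stratum 2: (2100/11300)²·93.8²/468 = 0.649294
  stratum 3: (5900/11300)²·125.3²/1114 = 3.84206
V_st = 13.0107
V_srs = s²/n = 33377.2/2063 = 16.179
deff = V_st / V_srs = 13.0107/16.179 = 0.8042

deff ≈ 0.804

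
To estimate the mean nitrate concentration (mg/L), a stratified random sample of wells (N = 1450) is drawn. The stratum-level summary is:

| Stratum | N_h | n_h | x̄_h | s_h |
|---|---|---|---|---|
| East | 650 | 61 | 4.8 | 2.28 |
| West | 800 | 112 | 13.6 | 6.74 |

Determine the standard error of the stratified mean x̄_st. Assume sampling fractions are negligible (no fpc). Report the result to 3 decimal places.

SE(x̄_st) ≈ 0.375

V̂(x̄_st) = Σ W_h² s_h²/n_h, with W_h = N_h/N and N = 1450:
  stratum East: (650/1450)²·2.28²/61 = 0.017125
  stratum West: (800/1450)²·6.74²/112 = 0.123466
V̂(x̄_st) = 0.140591
SE(x̄_st) = √0.140591 = 0.374954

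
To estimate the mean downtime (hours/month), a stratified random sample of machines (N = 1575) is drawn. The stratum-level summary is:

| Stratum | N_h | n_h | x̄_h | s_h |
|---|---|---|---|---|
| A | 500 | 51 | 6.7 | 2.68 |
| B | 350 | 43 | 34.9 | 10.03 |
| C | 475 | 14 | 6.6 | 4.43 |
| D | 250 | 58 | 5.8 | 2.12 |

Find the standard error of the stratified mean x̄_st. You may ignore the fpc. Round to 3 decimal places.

SE(x̄_st) ≈ 0.509

V̂(x̄_st) = Σ W_h² s_h²/n_h, with W_h = N_h/N and N = 1575:
  stratum A: (500/1575)²·2.68²/51 = 0.0141931
  stratum B: (350/1575)²·10.03²/43 = 0.115534
  stratum C: (475/1575)²·4.43²/14 = 0.127499
  stratum D: (250/1575)²·2.12²/58 = 0.00195237
V̂(x̄_st) = 0.259178
SE(x̄_st) = √0.259178 = 0.509095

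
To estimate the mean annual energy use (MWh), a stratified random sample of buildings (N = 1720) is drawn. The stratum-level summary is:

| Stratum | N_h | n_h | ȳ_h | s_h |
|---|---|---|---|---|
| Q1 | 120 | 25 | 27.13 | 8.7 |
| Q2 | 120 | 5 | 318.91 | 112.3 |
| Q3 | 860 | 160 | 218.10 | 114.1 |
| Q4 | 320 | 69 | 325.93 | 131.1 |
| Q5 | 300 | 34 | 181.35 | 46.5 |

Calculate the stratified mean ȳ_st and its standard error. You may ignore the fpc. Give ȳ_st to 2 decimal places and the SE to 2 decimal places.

ȳ_st ≈ 225.46, SE ≈ 6.57

ȳ_st = Σ W_h ȳ_h = (120·27.13 + 120·318.91 + 860·218.10 + 320·325.93 + 300·181.35)/1720 = 225.46128
V̂(ȳ_st) = Σ W_h² s_h²/n_h, with W_h = N_h/N and N = 1720:
  stratum Q1: (120/1720)²·8.7²/25 = 0.0147368
  stratum Q2: (120/1720)²·112.3²/5 = 12.2771
  stratum Q3: (860/1720)²·114.1²/160 = 20.3419
  stratum Q4: (320/1720)²·131.1²/69 = 8.62183
  stratum Q5: (300/1720)²·46.5²/34 = 1.9347
V̂(ȳ_st) = 43.1902
SE(ȳ_st) = √43.1902 = 6.57193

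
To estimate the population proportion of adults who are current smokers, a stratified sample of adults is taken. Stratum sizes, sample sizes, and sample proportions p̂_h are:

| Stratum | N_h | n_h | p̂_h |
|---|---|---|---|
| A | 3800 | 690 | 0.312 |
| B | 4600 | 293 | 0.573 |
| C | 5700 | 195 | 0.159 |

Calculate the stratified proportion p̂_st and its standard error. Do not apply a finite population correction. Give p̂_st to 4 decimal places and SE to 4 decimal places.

p̂_st ≈ 0.3353, SE ≈ 0.0150

N = 14100; stratum weights W_h = N_h/N.
p̂_st = Σ W_h p̂_h = (3800·0.312 + 4600·0.573 + 5700·0.159)/14100 = 0.33530
V̂(p̂_st) = Σ W_h² p̂_h(1−p̂_h)/(n_h−1):
  stratum A: (3800/14100)²·0.312·0.688/689 = 2.26283e-05
  stratum B: (4600/14100)²·0.573·0.427/292 = 8.9182e-05
  stratum C: (5700/14100)²·0.159·0.841/194 = 0.000112643
V̂(p̂_st) = 0.000224453; SE = √V̂ = 0.0149818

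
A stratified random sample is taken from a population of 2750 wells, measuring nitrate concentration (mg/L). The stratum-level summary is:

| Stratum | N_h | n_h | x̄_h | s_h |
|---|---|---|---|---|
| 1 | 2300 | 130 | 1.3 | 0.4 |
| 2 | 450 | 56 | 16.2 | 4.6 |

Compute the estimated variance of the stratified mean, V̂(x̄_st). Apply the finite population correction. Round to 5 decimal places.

V̂(x̄_st) ≈ 0.00967

V̂(x̄_st) = Σ W_h² (1 − n_h/N_h) s_h²/n_h, with W_h = N_h/N and N = 2750:
  stratum 1: (2300/2750)²·(1 − 130/2300)·0.4²/130 = 0.000812267
  stratum 2: (450/2750)²·(1 − 56/450)·4.6²/56 = 0.00885872
V̂(x̄_st) = 0.00967099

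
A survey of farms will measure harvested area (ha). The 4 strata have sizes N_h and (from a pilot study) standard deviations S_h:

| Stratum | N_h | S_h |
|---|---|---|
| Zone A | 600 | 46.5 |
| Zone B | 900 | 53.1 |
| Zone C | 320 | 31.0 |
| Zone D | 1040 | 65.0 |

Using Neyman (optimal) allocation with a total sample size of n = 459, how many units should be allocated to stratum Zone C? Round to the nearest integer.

30

Neyman allocation: n_h = n · N_h S_h / Σ N_i S_i, with n = 459.
  stratum Zone A: N_h·S_h = 600·46.5 = 27900.00
  stratum Zone B: N_h·S_h = 900·53.1 = 47790.00
  stratum Zone C: N_h·S_h = 320·31.0 = 9920.00
  stratum Zone D: N_h·S_h = 1040·65.0 = 67600.00
Σ N_h S_h = 153210.00
n for stratum Zone C = 459·9920.00/153210.00 = 29.719 → 30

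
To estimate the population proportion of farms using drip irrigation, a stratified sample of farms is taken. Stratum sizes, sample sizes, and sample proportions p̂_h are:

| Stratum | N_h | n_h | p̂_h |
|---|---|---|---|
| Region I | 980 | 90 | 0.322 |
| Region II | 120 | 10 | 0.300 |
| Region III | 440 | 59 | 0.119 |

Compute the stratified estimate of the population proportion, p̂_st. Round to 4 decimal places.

N = 1540; stratum weights W_h = N_h/N.
p̂_st = Σ W_h p̂_h = (980·0.322 + 120·0.300 + 440·0.119)/1540 = 0.26229

p̂_st ≈ 0.2623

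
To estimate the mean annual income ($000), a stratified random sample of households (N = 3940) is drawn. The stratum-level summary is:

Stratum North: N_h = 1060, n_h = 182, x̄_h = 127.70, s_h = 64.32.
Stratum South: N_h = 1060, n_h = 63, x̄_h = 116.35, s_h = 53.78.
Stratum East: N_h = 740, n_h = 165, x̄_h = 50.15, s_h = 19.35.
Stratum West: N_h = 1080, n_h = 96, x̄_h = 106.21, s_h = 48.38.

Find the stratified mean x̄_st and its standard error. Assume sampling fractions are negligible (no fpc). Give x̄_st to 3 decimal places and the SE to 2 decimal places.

x̄_st = Σ W_h x̄_h = (1060·127.70 + 1060·116.35 + 740·50.15 + 1080·106.21)/3940 = 104.19056
V̂(x̄_st) = Σ W_h² s_h²/n_h, with W_h = N_h/N and N = 3940:
  stratum North: (1060/3940)²·64.32²/182 = 1.64528
  stratum South: (1060/3940)²·53.78²/63 = 3.32292
  stratum East: (740/3940)²·19.35²/165 = 0.0800477
  stratum West: (1080/3940)²·48.38²/96 = 1.83196
V̂(x̄_st) = 6.88021
SE(x̄_st) = √6.88021 = 2.62302

x̄_st ≈ 104.191, SE ≈ 2.62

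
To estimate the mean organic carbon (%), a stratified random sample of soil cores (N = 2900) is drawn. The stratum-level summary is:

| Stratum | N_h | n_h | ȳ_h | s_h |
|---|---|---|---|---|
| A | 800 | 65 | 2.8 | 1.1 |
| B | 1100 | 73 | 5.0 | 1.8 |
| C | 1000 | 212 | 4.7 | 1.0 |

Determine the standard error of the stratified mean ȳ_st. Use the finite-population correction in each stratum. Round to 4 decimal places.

V̂(ȳ_st) = Σ W_h² (1 − n_h/N_h) s_h²/n_h, with W_h = N_h/N and N = 2900:
  stratum A: (800/2900)²·(1 − 65/800)·1.1²/65 = 0.00130153
  stratum B: (1100/2900)²·(1 − 73/1100)·1.8²/73 = 0.00596196
  stratum C: (1000/2900)²·(1 − 212/1000)·1.0²/212 = 0.000441972
V̂(ȳ_st) = 0.00770546
SE(ȳ_st) = √0.00770546 = 0.0877808

SE(ȳ_st) ≈ 0.0878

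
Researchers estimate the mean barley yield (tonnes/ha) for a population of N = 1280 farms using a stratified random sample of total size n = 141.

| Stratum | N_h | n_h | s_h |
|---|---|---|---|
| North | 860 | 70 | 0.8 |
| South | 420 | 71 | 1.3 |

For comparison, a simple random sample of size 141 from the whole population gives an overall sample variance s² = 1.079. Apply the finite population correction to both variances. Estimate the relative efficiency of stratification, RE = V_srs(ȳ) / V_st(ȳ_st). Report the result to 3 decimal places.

RE ≈ 1.150

V̂(ȳ_st) = Σ W_h² (1 − n_h/N_h) s_h²/n_h, with W_h = N_h/N and N = 1280:
  stratum North: (860/1280)²·(1 − 70/860)·0.8²/70 = 0.00379129
  stratum South: (420/1280)²·(1 − 71/420)·1.3²/71 = 0.00212953
V_st = 0.00592082
V_srs = (1 − 141/1280)·1.079/141 = 0.00680951
Relative efficiency = V_srs / V_st = 0.00680951/0.00592082 = 1.1501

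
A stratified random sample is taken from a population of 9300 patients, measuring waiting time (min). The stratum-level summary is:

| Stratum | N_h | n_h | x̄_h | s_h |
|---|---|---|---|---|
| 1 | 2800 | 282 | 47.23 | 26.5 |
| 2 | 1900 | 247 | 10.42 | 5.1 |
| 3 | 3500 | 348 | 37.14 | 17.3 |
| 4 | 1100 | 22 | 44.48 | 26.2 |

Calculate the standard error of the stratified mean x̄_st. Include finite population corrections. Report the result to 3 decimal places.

V̂(x̄_st) = Σ W_h² (1 − n_h/N_h) s_h²/n_h, with W_h = N_h/N and N = 9300:
  stratum 1: (2800/9300)²·(1 − 282/2800)·26.5²/282 = 0.202997
  stratum 2: (1900/9300)²·(1 − 247/1900)·5.1²/247 = 0.00382388
  stratum 3: (3500/9300)²·(1 − 348/3500)·17.3²/348 = 0.109699
  stratum 4: (1100/9300)²·(1 − 22/1100)·26.2²/22 = 0.427785
V̂(x̄_st) = 0.744305
SE(x̄_st) = √0.744305 = 0.862731

SE(x̄_st) ≈ 0.863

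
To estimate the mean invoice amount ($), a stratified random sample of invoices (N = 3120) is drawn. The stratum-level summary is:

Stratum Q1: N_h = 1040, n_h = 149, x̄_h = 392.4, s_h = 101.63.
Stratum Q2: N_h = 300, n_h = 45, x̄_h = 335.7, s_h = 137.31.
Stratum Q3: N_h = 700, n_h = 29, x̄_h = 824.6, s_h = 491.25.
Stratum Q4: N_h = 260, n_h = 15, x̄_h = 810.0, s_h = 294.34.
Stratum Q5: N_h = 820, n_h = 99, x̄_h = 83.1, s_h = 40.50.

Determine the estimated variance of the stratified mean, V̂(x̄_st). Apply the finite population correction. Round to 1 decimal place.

V̂(x̄_st) ≈ 450.2

V̂(x̄_st) = Σ W_h² (1 − n_h/N_h) s_h²/n_h, with W_h = N_h/N and N = 3120:
  stratum Q1: (1040/3120)²·(1 − 149/1040)·101.63²/149 = 6.59872
  stratum Q2: (300/3120)²·(1 − 45/300)·137.31²/45 = 3.29264
  stratum Q3: (700/3120)²·(1 − 29/700)·491.25²/29 = 401.53
  stratum Q4: (260/3120)²·(1 − 15/260)·294.34²/15 = 37.7953
  stratum Q5: (820/3120)²·(1 − 99/820)·40.50²/99 = 1.00627
V̂(x̄_st) = 450.223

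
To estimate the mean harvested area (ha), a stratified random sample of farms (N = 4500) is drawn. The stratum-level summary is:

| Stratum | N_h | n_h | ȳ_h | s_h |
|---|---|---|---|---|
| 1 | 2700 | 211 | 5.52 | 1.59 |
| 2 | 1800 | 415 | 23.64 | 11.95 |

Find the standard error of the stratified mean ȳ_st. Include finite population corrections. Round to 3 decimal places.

V̂(ȳ_st) = Σ W_h² (1 − n_h/N_h) s_h²/n_h, with W_h = N_h/N and N = 4500:
  stratum 1: (2700/4500)²·(1 − 211/2700)·1.59²/211 = 0.00397627
  stratum 2: (1800/4500)²·(1 − 415/1800)·11.95²/415 = 0.0423628
V̂(ȳ_st) = 0.0463391
SE(ȳ_st) = √0.0463391 = 0.215265

SE(ȳ_st) ≈ 0.215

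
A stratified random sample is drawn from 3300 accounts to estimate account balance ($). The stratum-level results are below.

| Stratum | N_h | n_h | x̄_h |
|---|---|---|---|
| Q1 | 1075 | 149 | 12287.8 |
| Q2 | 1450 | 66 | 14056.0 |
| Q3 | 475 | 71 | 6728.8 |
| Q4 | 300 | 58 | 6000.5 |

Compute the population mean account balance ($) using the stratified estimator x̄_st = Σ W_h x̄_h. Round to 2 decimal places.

N = Σ N_h = 3300. Stratum weights W_h = N_h/N.
x̄_st = (1075·12287.8 + 1450·14056.0 + 475·6728.8 + 300·6000.5) / 3300 = 11693.0045

x̄_st ≈ 11693.00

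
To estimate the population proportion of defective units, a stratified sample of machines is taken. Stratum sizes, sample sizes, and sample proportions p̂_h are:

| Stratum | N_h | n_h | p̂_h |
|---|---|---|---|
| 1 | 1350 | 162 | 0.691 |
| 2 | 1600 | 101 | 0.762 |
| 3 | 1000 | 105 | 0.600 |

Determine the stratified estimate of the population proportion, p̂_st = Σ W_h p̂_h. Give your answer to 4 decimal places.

N = 3950; stratum weights W_h = N_h/N.
p̂_st = Σ W_h p̂_h = (1350·0.691 + 1600·0.762 + 1000·0.600)/3950 = 0.69672

p̂_st ≈ 0.6967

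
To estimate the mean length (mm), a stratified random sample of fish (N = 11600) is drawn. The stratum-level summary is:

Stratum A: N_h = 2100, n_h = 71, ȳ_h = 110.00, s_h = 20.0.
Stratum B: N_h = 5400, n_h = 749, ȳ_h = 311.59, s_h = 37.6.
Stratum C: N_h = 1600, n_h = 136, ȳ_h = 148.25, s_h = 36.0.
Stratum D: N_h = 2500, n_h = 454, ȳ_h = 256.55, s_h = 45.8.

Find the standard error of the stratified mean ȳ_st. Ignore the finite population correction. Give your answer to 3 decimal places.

SE(ȳ_st) ≈ 0.995

V̂(ȳ_st) = Σ W_h² s_h²/n_h, with W_h = N_h/N and N = 11600:
  stratum A: (2100/11600)²·20.0²/71 = 0.184639
  stratum B: (5400/11600)²·37.6²/749 = 0.40904
  stratum C: (1600/11600)²·36.0²/136 = 0.181297
  stratum D: (2500/11600)²·45.8²/454 = 0.214605
V̂(ȳ_st) = 0.98958
SE(ȳ_st) = √0.98958 = 0.994777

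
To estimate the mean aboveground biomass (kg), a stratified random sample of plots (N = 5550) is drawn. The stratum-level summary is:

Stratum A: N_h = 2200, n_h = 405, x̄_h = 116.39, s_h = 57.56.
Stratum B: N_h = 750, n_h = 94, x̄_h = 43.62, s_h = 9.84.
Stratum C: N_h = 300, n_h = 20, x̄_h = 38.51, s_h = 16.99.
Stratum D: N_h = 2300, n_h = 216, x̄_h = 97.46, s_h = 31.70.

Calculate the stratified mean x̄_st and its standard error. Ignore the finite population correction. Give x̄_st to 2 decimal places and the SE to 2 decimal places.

x̄_st ≈ 94.50, SE ≈ 1.46

x̄_st = Σ W_h x̄_h = (2200·116.39 + 750·43.62 + 300·38.51 + 2300·97.46)/5550 = 94.50162
V̂(x̄_st) = Σ W_h² s_h²/n_h, with W_h = N_h/N and N = 5550:
  stratum A: (2200/5550)²·57.56²/405 = 1.28542
  stratum B: (750/5550)²·9.84²/94 = 0.0188104
  stratum C: (300/5550)²·16.99²/20 = 0.0421709
  stratum D: (2300/5550)²·31.70²/216 = 0.798977
V̂(x̄_st) = 2.14538
SE(x̄_st) = √2.14538 = 1.46471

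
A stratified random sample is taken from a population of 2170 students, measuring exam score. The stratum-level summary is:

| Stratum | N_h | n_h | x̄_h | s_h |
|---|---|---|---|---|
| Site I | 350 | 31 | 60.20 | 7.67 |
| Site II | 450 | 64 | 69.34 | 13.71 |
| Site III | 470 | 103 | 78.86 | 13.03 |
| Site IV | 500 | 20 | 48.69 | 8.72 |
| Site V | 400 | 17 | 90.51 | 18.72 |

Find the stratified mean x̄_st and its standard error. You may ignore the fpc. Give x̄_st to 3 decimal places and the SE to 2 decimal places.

x̄_st ≈ 69.072, SE ≈ 1.07

x̄_st = Σ W_h x̄_h = (350·60.20 + 450·69.34 + 470·78.86 + 500·48.69 + 400·90.51)/2170 = 69.07198
V̂(x̄_st) = Σ W_h² s_h²/n_h, with W_h = N_h/N and N = 2170:
  stratum Site I: (350/2170)²·7.67²/31 = 0.049368
  stratum Site II: (450/2170)²·13.71²/64 = 0.126299
  stratum Site III: (470/2170)²·13.03²/103 = 0.0773264
  stratum Site IV: (500/2170)²·8.72²/20 = 0.201848
  stratum Site V: (400/2170)²·18.72²/17 = 0.700428
V̂(x̄_st) = 1.15527
SE(x̄_st) = √1.15527 = 1.07483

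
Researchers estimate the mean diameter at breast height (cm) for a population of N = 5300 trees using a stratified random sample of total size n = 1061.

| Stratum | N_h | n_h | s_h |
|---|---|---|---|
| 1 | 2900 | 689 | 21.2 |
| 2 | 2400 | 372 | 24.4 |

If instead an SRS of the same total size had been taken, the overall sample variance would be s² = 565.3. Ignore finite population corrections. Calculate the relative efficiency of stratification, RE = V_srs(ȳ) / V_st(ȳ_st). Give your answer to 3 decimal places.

V̂(ȳ_st) = Σ W_h² s_h²/n_h, with W_h = N_h/N and N = 5300:
  stratum 1: (2900/5300)²·21.2²/689 = 0.195298
  stratum 2: (2400/5300)²·24.4²/372 = 0.328176
V_st = 0.523474
V_srs = s²/n = 565.3/1061 = 0.532799
Relative efficiency = V_srs / V_st = 0.532799/0.523474 = 1.0178

RE ≈ 1.018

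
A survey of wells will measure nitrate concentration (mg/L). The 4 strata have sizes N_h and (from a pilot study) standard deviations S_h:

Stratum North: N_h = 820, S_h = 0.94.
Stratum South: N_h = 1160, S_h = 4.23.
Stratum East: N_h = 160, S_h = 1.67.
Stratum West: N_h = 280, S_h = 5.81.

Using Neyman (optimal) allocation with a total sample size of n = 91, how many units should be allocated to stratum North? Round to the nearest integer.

9

Neyman allocation: n_h = n · N_h S_h / Σ N_i S_i, with n = 91.
  stratum North: N_h·S_h = 820·0.94 = 770.80
  stratum South: N_h·S_h = 1160·4.23 = 4906.80
  stratum East: N_h·S_h = 160·1.67 = 267.20
  stratum West: N_h·S_h = 280·5.81 = 1626.80
Σ N_h S_h = 7571.60
n for stratum North = 91·770.80/7571.60 = 9.264 → 9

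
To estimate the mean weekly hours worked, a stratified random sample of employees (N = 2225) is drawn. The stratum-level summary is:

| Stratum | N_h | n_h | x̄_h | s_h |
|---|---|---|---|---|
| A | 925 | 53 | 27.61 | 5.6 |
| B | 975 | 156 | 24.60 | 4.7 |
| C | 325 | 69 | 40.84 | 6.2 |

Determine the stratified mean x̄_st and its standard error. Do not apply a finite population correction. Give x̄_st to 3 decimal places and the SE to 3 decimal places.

x̄_st = Σ W_h x̄_h = (925·27.61 + 975·24.60 + 325·40.84)/2225 = 28.22348
V̂(x̄_st) = Σ W_h² s_h²/n_h, with W_h = N_h/N and N = 2225:
  stratum A: (925/2225)²·5.6²/53 = 0.102264
  stratum B: (975/2225)²·4.7²/156 = 0.0271907
  stratum C: (325/2225)²·6.2²/69 = 0.0118861
V̂(x̄_st) = 0.141341
SE(x̄_st) = √0.141341 = 0.375954

x̄_st ≈ 28.223, SE ≈ 0.376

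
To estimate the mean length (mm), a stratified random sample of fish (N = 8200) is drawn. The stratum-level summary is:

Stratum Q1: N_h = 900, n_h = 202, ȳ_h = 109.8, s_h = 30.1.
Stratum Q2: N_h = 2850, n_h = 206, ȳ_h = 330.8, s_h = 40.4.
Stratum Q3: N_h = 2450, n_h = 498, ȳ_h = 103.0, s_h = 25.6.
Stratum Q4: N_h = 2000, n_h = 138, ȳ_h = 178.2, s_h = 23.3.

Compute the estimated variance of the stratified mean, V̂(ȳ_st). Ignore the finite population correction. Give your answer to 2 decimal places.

V̂(ȳ_st) = Σ W_h² s_h²/n_h, with W_h = N_h/N and N = 8200:
  stratum Q1: (900/8200)²·30.1²/202 = 0.0540305
  stratum Q2: (2850/8200)²·40.4²/206 = 0.9571
  stratum Q3: (2450/8200)²·25.6²/498 = 0.117478
  stratum Q4: (2000/8200)²·23.3²/138 = 0.234027
V̂(ȳ_st) = 1.36264

V̂(ȳ_st) ≈ 1.36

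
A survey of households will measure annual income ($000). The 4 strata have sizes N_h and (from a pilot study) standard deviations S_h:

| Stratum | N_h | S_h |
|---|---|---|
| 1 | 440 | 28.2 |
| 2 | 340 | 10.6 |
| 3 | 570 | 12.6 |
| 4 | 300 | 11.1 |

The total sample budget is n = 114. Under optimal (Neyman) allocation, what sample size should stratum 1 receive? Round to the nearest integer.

Neyman allocation: n_h = n · N_h S_h / Σ N_i S_i, with n = 114.
  stratum 1: N_h·S_h = 440·28.2 = 12408.00
  stratum 2: N_h·S_h = 340·10.6 = 3604.00
  stratum 3: N_h·S_h = 570·12.6 = 7182.00
  stratum 4: N_h·S_h = 300·11.1 = 3330.00
Σ N_h S_h = 26524.00
n for stratum 1 = 114·12408.00/26524.00 = 53.330 → 53

53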